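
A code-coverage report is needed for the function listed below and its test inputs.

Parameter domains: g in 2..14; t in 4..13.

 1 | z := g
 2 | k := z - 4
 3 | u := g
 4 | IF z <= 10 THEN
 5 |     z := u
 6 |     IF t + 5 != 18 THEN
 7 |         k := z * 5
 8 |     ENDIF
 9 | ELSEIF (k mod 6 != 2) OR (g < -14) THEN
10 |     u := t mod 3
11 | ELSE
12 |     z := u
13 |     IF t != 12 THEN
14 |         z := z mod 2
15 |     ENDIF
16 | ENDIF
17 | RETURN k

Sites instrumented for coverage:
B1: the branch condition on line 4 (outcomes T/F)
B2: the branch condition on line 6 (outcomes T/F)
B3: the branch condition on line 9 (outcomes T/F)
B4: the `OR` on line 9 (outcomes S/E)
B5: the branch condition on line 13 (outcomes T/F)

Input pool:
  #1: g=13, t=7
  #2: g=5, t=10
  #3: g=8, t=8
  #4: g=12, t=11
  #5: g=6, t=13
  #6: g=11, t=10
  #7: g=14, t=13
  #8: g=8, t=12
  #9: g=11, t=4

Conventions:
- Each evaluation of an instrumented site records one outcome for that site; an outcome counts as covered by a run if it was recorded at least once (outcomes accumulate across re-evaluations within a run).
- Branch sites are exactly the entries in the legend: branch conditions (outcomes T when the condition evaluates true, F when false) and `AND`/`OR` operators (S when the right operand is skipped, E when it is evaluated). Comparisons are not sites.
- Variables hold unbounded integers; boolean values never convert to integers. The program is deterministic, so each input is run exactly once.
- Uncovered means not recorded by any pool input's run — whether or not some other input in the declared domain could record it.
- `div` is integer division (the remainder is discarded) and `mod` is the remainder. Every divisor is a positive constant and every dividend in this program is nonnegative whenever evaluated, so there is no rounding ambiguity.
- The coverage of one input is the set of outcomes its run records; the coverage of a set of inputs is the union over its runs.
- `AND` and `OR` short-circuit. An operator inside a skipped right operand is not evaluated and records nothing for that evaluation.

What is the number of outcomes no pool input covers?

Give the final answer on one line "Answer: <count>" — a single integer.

run #1 (g=13, t=7) records B1=F, B3=T, B4=S
run #2 (g=5, t=10) records B1=T, B2=T
run #3 (g=8, t=8) records B1=T, B2=T
run #4 (g=12, t=11) records B1=F, B3=F, B4=E, B5=T
run #5 (g=6, t=13) records B1=T, B2=F
run #6 (g=11, t=10) records B1=F, B3=T, B4=S
run #7 (g=14, t=13) records B1=F, B3=T, B4=S
run #8 (g=8, t=12) records B1=T, B2=T
run #9 (g=11, t=4) records B1=F, B3=T, B4=S
union over the pool: B1=T, B1=F, B2=T, B2=F, B3=T, B3=F, B4=S, B4=E, B5=T
uncovered (1 of 10): B5=F

Answer: 1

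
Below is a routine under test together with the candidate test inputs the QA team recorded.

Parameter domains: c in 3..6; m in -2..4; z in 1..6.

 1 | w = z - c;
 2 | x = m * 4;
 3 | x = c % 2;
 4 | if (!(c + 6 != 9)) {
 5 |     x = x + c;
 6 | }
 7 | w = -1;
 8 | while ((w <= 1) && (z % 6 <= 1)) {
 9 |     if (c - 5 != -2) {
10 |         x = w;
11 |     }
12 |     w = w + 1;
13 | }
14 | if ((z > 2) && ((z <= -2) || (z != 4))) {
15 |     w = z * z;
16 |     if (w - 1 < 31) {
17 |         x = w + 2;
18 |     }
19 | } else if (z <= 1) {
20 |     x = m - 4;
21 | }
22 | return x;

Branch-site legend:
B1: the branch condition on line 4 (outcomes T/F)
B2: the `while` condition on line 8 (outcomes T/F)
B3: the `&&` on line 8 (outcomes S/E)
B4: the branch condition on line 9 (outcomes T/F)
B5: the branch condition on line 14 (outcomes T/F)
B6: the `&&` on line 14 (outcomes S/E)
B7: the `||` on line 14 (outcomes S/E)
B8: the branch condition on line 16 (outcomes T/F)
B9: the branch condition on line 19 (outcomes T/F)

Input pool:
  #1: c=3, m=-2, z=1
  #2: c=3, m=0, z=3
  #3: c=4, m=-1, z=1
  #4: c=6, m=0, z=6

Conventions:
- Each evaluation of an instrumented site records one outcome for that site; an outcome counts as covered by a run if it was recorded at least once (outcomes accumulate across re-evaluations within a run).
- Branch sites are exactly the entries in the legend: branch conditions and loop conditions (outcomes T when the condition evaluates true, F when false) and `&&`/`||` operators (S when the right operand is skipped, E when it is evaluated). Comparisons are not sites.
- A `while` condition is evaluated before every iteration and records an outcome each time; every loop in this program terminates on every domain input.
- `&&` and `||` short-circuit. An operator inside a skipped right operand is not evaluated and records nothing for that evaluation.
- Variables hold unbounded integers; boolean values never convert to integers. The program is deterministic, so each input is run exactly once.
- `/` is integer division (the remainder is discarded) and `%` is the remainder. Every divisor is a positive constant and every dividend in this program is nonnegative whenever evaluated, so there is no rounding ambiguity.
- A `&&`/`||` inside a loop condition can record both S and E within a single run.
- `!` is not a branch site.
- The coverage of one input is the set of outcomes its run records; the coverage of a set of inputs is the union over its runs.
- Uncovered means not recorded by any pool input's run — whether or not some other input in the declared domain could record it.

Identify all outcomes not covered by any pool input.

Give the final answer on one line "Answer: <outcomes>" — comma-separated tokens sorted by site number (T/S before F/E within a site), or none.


input #1 (c=3, m=-2, z=1): events B1->T, B3->E, B2->T, B4->F, B3->E, B2->T, B4->F, B3->E, B2->T, B4->F, B3->S, B2->F, B6->S, B5->F, ...; covers B1=T, B2=T, B2=F, B3=S, B3=E, B4=F, B5=F, B6=S, B9=T
input #2 (c=3, m=0, z=3): events B1->T, B3->E, B2->F, B6->E, B7->E, B5->T, B8->T; covers B1=T, B2=F, B3=E, B5=T, B6=E, B7=E, B8=T
input #3 (c=4, m=-1, z=1): events B1->F, B3->E, B2->T, B4->T, B3->E, B2->T, B4->T, B3->E, B2->T, B4->T, B3->S, B2->F, B6->S, B5->F, ...; covers B1=F, B2=T, B2=F, B3=S, B3=E, B4=T, B5=F, B6=S, B9=T
input #4 (c=6, m=0, z=6): events B1->F, B3->E, B2->T, B4->T, B3->E, B2->T, B4->T, B3->E, B2->T, B4->T, B3->S, B2->F, B6->E, B7->E, ...; covers B1=F, B2=T, B2=F, B3=S, B3=E, B4=T, B5=T, B6=E, B7=E, B8=F
union over the pool: B1=T, B1=F, B2=T, B2=F, B3=S, B3=E, B4=T, B4=F, B5=T, B5=F, B6=S, B6=E, B7=E, B8=T, B8=F, B9=T
uncovered (2 of 18): B7=S, B9=F
Answer: B7=S, B9=F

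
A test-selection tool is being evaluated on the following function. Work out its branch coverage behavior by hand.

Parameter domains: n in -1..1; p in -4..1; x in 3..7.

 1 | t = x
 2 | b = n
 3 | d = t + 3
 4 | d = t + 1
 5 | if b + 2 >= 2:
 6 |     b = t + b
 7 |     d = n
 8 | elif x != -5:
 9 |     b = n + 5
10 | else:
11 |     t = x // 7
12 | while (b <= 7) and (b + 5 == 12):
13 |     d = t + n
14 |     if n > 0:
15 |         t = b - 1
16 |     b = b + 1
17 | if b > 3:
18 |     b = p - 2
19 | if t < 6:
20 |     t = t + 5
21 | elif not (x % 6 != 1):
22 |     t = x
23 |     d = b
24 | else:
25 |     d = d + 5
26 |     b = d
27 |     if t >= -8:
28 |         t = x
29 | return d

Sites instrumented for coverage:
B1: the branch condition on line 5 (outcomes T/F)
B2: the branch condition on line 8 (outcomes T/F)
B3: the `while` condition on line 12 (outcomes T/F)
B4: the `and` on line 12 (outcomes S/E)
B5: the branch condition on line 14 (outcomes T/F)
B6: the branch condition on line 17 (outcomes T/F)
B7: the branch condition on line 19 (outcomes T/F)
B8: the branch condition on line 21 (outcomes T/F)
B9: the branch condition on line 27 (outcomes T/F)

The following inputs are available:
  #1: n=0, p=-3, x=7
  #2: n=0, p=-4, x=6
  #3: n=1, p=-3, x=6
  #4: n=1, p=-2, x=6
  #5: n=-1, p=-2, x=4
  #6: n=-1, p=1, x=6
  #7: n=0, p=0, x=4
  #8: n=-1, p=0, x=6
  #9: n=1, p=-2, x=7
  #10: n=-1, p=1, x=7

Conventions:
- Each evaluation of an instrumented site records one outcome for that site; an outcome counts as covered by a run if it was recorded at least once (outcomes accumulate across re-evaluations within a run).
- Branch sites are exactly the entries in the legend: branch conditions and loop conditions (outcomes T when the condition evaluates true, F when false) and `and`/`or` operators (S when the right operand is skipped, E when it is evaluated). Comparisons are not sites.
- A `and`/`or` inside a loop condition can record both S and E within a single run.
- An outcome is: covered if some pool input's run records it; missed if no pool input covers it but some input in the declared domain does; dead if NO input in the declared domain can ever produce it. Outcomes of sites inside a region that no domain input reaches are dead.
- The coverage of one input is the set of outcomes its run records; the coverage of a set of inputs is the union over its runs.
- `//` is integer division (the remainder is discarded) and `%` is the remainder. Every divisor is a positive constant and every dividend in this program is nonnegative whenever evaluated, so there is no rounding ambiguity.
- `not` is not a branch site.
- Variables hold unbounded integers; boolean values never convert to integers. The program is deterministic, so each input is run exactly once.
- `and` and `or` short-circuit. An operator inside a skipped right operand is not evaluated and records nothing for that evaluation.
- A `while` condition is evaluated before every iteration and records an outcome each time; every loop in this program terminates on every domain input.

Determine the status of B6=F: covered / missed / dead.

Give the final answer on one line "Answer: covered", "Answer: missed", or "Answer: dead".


no pool input records B6=F
but domain input (n=0, p=-4, x=3) does record it -> reachable, so missed
Answer: missed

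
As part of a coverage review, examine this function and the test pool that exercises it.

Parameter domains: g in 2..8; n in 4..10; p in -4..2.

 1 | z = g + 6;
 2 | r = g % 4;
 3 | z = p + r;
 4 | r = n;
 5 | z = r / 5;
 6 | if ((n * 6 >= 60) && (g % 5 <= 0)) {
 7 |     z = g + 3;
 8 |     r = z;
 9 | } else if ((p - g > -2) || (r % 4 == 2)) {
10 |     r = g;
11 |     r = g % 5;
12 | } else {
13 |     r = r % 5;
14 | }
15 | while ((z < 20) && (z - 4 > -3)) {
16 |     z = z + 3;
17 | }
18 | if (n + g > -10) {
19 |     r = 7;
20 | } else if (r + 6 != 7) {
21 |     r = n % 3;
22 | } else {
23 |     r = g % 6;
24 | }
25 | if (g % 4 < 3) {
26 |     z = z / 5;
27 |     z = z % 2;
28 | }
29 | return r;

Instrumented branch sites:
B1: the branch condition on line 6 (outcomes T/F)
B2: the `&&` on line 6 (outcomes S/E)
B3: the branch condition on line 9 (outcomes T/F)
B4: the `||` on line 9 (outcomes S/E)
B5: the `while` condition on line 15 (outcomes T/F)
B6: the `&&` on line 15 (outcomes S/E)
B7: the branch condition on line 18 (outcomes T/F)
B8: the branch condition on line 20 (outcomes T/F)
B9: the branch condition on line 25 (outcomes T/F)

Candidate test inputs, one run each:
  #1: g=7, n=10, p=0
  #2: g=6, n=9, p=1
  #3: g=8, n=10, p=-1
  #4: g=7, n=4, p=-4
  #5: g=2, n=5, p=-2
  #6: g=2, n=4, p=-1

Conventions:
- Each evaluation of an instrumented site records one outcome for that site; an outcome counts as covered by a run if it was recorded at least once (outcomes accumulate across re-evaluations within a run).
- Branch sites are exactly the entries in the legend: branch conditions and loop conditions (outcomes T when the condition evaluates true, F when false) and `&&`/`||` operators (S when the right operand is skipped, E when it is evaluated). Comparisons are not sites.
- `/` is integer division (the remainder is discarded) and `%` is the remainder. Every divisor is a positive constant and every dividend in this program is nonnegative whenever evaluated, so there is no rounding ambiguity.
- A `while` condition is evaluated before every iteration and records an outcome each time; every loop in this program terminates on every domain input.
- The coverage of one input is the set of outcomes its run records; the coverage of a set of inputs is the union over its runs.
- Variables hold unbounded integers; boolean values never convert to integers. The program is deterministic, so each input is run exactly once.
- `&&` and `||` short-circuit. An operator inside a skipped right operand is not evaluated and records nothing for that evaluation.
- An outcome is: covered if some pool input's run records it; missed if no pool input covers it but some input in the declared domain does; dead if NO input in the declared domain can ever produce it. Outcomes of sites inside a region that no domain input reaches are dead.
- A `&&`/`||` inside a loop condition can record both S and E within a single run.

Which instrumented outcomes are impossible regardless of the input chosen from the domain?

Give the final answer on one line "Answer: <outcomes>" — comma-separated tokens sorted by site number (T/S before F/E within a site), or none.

checking every outcome against all 343 domain inputs:
  B7=F: no domain input ever produces it -> dead
  B8=T: no domain input ever produces it -> dead
  B8=F: no domain input ever produces it -> dead
  reachable outcomes have witnesses, e.g. B1=T (e.g. g=5, n=10, p=-4), B1=F (e.g. g=2, n=4, p=-4), B2=S (e.g. g=2, n=4, p=-4), B2=E (e.g. g=2, n=10, p=-4)

Answer: B7=F, B8=T, B8=F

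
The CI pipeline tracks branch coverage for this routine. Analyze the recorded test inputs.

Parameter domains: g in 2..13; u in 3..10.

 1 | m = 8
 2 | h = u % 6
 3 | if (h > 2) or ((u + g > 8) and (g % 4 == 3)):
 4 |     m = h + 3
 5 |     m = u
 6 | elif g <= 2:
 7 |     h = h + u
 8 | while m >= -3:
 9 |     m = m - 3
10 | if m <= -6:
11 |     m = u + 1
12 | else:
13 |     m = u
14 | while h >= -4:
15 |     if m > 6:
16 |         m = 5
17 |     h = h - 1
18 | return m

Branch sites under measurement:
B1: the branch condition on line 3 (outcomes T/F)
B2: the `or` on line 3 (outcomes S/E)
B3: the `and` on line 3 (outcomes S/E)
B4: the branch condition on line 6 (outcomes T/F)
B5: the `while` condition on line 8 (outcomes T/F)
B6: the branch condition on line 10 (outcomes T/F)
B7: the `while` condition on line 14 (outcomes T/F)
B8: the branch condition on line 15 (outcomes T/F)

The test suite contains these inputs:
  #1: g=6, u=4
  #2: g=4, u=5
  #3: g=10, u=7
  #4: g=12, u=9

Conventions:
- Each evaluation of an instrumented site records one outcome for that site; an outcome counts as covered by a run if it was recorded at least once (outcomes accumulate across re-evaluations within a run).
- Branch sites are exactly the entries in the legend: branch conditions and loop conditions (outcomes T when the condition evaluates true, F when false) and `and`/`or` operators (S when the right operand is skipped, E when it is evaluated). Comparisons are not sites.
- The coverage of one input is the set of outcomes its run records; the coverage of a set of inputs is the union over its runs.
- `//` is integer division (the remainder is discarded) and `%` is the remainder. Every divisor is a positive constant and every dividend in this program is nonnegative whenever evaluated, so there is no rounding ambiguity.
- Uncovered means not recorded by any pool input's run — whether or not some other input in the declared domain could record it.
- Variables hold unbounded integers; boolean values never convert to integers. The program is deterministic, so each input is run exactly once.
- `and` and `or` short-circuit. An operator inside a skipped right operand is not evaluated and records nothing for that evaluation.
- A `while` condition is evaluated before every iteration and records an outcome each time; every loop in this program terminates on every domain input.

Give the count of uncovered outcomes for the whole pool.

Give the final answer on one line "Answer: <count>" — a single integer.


input #1 (g=6, u=4): events B2->S, B1->T, B5->T, B5->T, B5->T, B5->F, B6->F, B7->T, B8->F, B7->T, B8->F, B7->T, B8->F, B7->T, ...; covers B1=T, B2=S, B5=T, B5=F, B6=F, B7=T, B7=F, B8=F
input #2 (g=4, u=5): events B2->S, B1->T, B5->T, B5->T, B5->T, B5->F, B6->F, B7->T, B8->F, B7->T, B8->F, B7->T, B8->F, B7->T, ...; covers B1=T, B2=S, B5=T, B5=F, B6=F, B7=T, B7=F, B8=F
input #3 (g=10, u=7): events B2->E, B3->E, B1->F, B4->F, B5->T, B5->T, B5->T, B5->T, B5->F, B6->F, B7->T, B8->T, B7->T, B8->F, ...; covers B1=F, B2=E, B3=E, B4=F, B5=T, B5=F, B6=F, B7=T, B7=F, B8=T, B8=F
input #4 (g=12, u=9): events B2->S, B1->T, B5->T, B5->T, B5->T, B5->T, B5->T, B5->F, B6->T, B7->T, B8->T, B7->T, B8->F, B7->T, ...; covers B1=T, B2=S, B5=T, B5=F, B6=T, B7=T, B7=F, B8=T, B8=F
union over the pool: B1=T, B1=F, B2=S, B2=E, B3=E, B4=F, B5=T, B5=F, B6=T, B6=F, B7=T, B7=F, B8=T, B8=F
uncovered (2 of 16): B3=S, B4=T
Answer: 2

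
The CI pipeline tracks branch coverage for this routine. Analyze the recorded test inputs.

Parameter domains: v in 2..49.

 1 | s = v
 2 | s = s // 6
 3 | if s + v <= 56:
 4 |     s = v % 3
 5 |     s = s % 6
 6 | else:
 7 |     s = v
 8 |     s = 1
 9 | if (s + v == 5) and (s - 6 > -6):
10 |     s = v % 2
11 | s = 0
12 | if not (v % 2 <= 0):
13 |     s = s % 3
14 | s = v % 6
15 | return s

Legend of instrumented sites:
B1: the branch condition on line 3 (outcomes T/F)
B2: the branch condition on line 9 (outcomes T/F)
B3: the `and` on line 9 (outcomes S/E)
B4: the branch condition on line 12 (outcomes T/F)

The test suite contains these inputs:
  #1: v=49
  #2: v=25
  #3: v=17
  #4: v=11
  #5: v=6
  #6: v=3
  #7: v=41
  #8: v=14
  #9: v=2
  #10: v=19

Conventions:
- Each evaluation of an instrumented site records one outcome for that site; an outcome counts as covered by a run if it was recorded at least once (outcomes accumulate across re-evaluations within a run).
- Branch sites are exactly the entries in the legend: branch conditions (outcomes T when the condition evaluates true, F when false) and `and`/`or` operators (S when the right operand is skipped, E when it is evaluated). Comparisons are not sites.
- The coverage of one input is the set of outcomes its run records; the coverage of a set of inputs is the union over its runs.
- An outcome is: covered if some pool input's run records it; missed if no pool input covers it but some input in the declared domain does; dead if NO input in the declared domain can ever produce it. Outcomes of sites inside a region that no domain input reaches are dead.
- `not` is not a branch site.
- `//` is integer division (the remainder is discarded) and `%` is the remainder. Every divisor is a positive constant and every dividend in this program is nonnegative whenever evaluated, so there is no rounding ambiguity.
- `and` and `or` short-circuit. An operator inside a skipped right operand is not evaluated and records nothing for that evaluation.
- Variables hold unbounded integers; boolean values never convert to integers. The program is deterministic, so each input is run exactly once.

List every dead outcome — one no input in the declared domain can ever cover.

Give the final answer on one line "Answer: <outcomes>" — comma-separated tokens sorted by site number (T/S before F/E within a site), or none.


checking every outcome against all 48 domain inputs:
  reachable outcomes have witnesses, e.g. B1=T (e.g. v=2), B1=F (e.g. v=49), B2=T (e.g. v=4), B2=F (e.g. v=2)
Answer: none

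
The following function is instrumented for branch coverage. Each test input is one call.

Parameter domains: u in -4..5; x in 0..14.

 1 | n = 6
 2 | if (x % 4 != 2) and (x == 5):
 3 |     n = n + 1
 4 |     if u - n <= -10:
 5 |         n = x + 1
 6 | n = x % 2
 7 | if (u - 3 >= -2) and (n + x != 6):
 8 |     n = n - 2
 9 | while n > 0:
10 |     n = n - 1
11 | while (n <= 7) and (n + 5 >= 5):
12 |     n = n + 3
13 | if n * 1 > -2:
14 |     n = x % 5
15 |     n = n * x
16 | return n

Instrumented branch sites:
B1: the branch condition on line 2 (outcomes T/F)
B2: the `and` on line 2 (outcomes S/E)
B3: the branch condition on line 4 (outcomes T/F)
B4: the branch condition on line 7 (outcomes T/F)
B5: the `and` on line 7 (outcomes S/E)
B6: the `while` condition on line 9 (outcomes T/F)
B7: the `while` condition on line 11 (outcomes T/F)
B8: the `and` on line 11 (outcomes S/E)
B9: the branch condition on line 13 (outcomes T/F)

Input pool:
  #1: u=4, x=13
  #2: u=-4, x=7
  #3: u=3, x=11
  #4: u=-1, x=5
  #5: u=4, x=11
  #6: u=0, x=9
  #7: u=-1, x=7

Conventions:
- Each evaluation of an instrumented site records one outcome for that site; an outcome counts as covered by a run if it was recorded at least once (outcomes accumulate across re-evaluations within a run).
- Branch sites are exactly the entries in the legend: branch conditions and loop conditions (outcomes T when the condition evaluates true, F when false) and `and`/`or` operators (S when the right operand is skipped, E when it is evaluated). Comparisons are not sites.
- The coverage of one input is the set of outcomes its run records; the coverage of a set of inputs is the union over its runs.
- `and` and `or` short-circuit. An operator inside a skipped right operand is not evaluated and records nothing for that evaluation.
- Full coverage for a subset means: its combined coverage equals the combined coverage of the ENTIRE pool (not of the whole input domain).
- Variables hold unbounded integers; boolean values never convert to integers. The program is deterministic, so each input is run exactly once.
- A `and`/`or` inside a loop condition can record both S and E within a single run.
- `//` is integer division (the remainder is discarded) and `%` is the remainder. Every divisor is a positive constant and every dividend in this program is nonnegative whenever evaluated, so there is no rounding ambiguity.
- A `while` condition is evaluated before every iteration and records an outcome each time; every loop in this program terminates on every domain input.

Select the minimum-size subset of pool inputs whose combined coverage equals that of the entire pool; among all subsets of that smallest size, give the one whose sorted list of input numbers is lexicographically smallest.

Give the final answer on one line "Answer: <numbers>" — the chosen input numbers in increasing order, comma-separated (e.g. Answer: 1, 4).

run #1 (u=4, x=13) runs B2->E, B1->F, B5->E, B4->T, B6->F, B8->E, B7->F, B9->T; records B1=F, B2=E, B4=T, B5=E, B6=F, B7=F, B8=E, B9=T
run #2 (u=-4, x=7) runs B2->E, B1->F, B5->S, B4->F, B6->T, B6->F, B8->E, B7->T, B8->E, B7->T, B8->E, B7->T, B8->S, B7->F, ...; records B1=F, B2=E, B4=F, B5=S, B6=T, B6=F, B7=T, B7=F, B8=S, B8=E, B9=T
run #3 (u=3, x=11) runs B2->E, B1->F, B5->E, B4->T, B6->F, B8->E, B7->F, B9->T; records B1=F, B2=E, B4=T, B5=E, B6=F, B7=F, B8=E, B9=T
run #4 (u=-1, x=5) runs B2->E, B1->T, B3->F, B5->S, B4->F, B6->T, B6->F, B8->E, B7->T, B8->E, B7->T, B8->E, B7->T, B8->S, ...; records B1=T, B2=E, B3=F, B4=F, B5=S, B6=T, B6=F, B7=T, B7=F, B8=S, B8=E, B9=T
run #5 (u=4, x=11) runs B2->E, B1->F, B5->E, B4->T, B6->F, B8->E, B7->F, B9->T; records B1=F, B2=E, B4=T, B5=E, B6=F, B7=F, B8=E, B9=T
run #6 (u=0, x=9) runs B2->E, B1->F, B5->S, B4->F, B6->T, B6->F, B8->E, B7->T, B8->E, B7->T, B8->E, B7->T, B8->S, B7->F, ...; records B1=F, B2=E, B4=F, B5=S, B6=T, B6=F, B7=T, B7=F, B8=S, B8=E, B9=T
run #7 (u=-1, x=7) runs B2->E, B1->F, B5->S, B4->F, B6->T, B6->F, B8->E, B7->T, B8->E, B7->T, B8->E, B7->T, B8->S, B7->F, ...; records B1=F, B2=E, B4=F, B5=S, B6=T, B6=F, B7=T, B7=F, B8=S, B8=E, B9=T
union over all inputs: B1=T, B1=F, B2=E, B3=F, B4=T, B4=F, B5=S, B5=E, B6=T, B6=F, B7=T, B7=F, B8=S, B8=E, B9=T (15 outcomes)
checked all size-1 subsets: none covers 15 outcomes (max 12/15)
inputs {1, 4} (size 2) cover everything; no size-2 subset with a lexicographically smaller index list covers all 15

Answer: 1, 4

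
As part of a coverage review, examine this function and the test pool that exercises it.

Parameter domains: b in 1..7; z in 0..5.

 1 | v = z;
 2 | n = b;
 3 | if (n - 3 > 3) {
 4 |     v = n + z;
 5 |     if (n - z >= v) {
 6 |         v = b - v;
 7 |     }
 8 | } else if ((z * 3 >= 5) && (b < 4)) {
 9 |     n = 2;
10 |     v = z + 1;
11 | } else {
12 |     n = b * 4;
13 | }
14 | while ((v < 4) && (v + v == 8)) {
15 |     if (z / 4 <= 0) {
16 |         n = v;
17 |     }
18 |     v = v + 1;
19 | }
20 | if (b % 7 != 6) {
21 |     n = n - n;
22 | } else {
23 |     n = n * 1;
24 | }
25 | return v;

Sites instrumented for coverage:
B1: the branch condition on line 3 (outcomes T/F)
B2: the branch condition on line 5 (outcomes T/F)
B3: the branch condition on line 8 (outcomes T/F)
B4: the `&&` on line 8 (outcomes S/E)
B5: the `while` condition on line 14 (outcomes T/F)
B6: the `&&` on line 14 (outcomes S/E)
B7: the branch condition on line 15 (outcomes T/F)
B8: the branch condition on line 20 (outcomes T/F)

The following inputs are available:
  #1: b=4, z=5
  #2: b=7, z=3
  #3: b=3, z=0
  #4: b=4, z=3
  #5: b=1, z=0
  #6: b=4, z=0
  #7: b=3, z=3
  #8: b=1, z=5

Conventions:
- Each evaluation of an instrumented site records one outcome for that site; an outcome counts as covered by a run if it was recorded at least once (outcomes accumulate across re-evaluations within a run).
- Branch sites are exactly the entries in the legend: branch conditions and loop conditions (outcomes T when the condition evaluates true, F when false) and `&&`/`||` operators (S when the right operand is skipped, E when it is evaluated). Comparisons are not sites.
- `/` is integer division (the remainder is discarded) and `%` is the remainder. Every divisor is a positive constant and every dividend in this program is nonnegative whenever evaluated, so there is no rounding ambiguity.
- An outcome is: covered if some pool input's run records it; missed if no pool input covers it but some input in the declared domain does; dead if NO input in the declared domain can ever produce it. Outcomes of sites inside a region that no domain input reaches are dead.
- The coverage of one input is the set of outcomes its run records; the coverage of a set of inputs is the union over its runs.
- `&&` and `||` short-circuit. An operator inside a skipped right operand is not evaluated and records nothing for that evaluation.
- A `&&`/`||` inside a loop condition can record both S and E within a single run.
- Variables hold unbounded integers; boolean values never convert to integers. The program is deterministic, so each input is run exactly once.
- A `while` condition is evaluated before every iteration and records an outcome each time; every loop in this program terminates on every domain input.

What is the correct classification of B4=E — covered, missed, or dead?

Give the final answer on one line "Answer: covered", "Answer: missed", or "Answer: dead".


B4=E is recorded by pool input(s) 1, 4, 7, 8 -> covered
Answer: covered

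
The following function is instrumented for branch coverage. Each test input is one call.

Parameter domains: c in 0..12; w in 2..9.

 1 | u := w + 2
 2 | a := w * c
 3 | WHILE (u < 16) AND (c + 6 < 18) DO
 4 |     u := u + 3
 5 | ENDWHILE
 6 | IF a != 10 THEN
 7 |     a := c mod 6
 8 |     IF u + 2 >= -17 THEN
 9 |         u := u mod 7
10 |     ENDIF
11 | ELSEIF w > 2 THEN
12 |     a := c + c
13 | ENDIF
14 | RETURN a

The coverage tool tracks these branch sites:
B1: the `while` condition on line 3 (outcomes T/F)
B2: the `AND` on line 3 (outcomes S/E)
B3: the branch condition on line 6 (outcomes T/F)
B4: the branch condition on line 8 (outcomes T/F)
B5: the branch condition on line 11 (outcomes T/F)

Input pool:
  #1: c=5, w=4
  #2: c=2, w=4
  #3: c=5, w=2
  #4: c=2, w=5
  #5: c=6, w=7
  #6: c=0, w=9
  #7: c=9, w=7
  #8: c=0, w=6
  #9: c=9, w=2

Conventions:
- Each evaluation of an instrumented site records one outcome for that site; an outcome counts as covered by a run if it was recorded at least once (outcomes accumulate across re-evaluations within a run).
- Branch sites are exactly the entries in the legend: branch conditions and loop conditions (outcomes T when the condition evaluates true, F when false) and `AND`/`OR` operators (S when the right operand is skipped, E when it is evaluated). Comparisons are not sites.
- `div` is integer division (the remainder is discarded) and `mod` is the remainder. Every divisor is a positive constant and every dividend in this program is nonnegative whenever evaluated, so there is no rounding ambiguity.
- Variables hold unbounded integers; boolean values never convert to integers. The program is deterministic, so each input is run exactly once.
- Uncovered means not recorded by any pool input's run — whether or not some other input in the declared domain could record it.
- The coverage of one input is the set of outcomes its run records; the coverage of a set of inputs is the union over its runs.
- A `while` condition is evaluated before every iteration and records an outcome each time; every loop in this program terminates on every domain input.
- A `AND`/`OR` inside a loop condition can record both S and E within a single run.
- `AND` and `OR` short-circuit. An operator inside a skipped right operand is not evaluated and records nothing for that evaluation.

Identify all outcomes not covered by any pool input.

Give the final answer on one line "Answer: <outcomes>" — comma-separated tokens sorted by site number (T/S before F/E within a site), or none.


input #1 (c=5, w=4): events B2->E, B1->T, B2->E, B1->T, B2->E, B1->T, B2->E, B1->T, B2->S, B1->F, B3->T, B4->T; covers B1=T, B1=F, B2=S, B2=E, B3=T, B4=T
input #2 (c=2, w=4): events B2->E, B1->T, B2->E, B1->T, B2->E, B1->T, B2->E, B1->T, B2->S, B1->F, B3->T, B4->T; covers B1=T, B1=F, B2=S, B2=E, B3=T, B4=T
input #3 (c=5, w=2): events B2->E, B1->T, B2->E, B1->T, B2->E, B1->T, B2->E, B1->T, B2->S, B1->F, B3->F, B5->F; covers B1=T, B1=F, B2=S, B2=E, B3=F, B5=F
input #4 (c=2, w=5): events B2->E, B1->T, B2->E, B1->T, B2->E, B1->T, B2->S, B1->F, B3->F, B5->T; covers B1=T, B1=F, B2=S, B2=E, B3=F, B5=T
input #5 (c=6, w=7): events B2->E, B1->T, B2->E, B1->T, B2->E, B1->T, B2->S, B1->F, B3->T, B4->T; covers B1=T, B1=F, B2=S, B2=E, B3=T, B4=T
input #6 (c=0, w=9): events B2->E, B1->T, B2->E, B1->T, B2->S, B1->F, B3->T, B4->T; covers B1=T, B1=F, B2=S, B2=E, B3=T, B4=T
input #7 (c=9, w=7): events B2->E, B1->T, B2->E, B1->T, B2->E, B1->T, B2->S, B1->F, B3->T, B4->T; covers B1=T, B1=F, B2=S, B2=E, B3=T, B4=T
input #8 (c=0, w=6): events B2->E, B1->T, B2->E, B1->T, B2->E, B1->T, B2->S, B1->F, B3->T, B4->T; covers B1=T, B1=F, B2=S, B2=E, B3=T, B4=T
input #9 (c=9, w=2): events B2->E, B1->T, B2->E, B1->T, B2->E, B1->T, B2->E, B1->T, B2->S, B1->F, B3->T, B4->T; covers B1=T, B1=F, B2=S, B2=E, B3=T, B4=T
union over the pool: B1=T, B1=F, B2=S, B2=E, B3=T, B3=F, B4=T, B5=T, B5=F
uncovered (1 of 10): B4=F
Answer: B4=F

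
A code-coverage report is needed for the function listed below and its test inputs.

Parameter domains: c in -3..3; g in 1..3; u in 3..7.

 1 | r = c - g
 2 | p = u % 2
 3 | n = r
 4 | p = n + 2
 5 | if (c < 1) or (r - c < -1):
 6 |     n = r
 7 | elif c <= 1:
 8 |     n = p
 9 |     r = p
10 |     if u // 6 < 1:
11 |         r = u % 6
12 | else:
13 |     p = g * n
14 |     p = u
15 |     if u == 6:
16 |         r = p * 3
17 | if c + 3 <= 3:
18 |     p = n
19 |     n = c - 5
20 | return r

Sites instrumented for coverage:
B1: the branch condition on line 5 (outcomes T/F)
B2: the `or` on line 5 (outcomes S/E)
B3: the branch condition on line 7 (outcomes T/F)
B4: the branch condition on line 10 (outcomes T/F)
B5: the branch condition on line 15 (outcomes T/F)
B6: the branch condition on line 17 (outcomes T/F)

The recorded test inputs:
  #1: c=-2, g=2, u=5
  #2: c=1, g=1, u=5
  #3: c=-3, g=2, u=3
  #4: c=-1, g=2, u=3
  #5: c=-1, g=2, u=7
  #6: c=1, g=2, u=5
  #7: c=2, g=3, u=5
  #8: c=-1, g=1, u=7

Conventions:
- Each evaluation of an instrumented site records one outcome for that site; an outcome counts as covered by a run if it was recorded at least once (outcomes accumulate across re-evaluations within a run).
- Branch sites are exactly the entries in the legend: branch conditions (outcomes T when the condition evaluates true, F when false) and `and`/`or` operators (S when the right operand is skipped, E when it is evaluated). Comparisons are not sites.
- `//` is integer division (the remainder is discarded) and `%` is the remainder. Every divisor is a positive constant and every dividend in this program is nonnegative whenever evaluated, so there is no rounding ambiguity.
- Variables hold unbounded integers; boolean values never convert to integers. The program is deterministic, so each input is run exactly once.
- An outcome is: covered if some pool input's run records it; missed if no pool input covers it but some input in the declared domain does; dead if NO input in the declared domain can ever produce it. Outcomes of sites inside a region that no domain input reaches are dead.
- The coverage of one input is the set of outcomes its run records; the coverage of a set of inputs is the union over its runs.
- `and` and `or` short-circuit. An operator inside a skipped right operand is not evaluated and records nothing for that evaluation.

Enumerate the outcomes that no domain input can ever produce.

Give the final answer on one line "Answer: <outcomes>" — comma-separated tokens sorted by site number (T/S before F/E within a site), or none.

exhaustive pass over the 105-input domain:
  reachable outcomes have witnesses, e.g. B1=T (e.g. c=-3, g=1, u=3), B1=F (e.g. c=1, g=1, u=3), B2=S (e.g. c=-3, g=1, u=3), B2=E (e.g. c=1, g=1, u=3)

Answer: none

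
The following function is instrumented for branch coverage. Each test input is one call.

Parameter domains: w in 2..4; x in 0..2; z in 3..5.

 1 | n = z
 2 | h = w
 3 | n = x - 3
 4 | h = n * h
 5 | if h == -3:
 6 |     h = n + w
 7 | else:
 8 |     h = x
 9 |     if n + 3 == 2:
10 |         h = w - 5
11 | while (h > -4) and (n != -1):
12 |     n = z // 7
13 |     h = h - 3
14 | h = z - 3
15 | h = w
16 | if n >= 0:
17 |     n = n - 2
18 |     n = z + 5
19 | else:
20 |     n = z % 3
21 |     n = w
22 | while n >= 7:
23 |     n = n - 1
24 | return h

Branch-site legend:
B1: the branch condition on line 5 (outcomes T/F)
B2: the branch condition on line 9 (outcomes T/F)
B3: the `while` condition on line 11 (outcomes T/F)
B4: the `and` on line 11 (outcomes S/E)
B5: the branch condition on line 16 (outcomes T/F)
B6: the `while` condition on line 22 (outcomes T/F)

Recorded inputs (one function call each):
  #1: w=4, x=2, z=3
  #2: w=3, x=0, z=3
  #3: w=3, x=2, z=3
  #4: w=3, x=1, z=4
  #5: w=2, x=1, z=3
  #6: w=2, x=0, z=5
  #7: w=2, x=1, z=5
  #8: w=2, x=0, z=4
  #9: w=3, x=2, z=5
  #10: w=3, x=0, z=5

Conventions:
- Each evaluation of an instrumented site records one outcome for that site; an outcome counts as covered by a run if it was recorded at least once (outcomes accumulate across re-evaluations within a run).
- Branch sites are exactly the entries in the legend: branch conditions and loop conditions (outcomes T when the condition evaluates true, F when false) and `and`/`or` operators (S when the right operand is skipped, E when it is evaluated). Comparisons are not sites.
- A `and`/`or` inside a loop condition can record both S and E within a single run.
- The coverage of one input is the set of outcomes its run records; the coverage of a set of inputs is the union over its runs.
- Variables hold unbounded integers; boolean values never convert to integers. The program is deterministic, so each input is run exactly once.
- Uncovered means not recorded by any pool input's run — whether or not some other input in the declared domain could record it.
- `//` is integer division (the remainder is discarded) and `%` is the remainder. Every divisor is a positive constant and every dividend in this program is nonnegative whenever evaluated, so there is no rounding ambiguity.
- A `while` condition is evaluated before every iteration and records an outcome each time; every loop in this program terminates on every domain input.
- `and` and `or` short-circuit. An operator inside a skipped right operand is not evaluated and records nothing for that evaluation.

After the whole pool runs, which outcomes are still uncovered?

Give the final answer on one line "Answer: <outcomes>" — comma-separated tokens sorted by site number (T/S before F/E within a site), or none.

#1 (w=4, x=2, z=3) -> covered: B1=F, B2=T, B3=F, B4=E, B5=F, B6=F
#2 (w=3, x=0, z=3) -> covered: B1=F, B2=F, B3=T, B3=F, B4=S, B4=E, B5=T, B6=T, B6=F
#3 (w=3, x=2, z=3) -> covered: B1=T, B3=F, B4=E, B5=F, B6=F
#4 (w=3, x=1, z=4) -> covered: B1=F, B2=F, B3=T, B3=F, B4=S, B4=E, B5=T, B6=T, B6=F
#5 (w=2, x=1, z=3) -> covered: B1=F, B2=F, B3=T, B3=F, B4=S, B4=E, B5=T, B6=T, B6=F
#6 (w=2, x=0, z=5) -> covered: B1=F, B2=F, B3=T, B3=F, B4=S, B4=E, B5=T, B6=T, B6=F
#7 (w=2, x=1, z=5) -> covered: B1=F, B2=F, B3=T, B3=F, B4=S, B4=E, B5=T, B6=T, B6=F
#8 (w=2, x=0, z=4) -> covered: B1=F, B2=F, B3=T, B3=F, B4=S, B4=E, B5=T, B6=T, B6=F
#9 (w=3, x=2, z=5) -> covered: B1=T, B3=F, B4=E, B5=F, B6=F
#10 (w=3, x=0, z=5) -> covered: B1=F, B2=F, B3=T, B3=F, B4=S, B4=E, B5=T, B6=T, B6=F
union over the pool: B1=T, B1=F, B2=T, B2=F, B3=T, B3=F, B4=S, B4=E, B5=T, B5=F, B6=T, B6=F
uncovered (0 of 12): none

Answer: none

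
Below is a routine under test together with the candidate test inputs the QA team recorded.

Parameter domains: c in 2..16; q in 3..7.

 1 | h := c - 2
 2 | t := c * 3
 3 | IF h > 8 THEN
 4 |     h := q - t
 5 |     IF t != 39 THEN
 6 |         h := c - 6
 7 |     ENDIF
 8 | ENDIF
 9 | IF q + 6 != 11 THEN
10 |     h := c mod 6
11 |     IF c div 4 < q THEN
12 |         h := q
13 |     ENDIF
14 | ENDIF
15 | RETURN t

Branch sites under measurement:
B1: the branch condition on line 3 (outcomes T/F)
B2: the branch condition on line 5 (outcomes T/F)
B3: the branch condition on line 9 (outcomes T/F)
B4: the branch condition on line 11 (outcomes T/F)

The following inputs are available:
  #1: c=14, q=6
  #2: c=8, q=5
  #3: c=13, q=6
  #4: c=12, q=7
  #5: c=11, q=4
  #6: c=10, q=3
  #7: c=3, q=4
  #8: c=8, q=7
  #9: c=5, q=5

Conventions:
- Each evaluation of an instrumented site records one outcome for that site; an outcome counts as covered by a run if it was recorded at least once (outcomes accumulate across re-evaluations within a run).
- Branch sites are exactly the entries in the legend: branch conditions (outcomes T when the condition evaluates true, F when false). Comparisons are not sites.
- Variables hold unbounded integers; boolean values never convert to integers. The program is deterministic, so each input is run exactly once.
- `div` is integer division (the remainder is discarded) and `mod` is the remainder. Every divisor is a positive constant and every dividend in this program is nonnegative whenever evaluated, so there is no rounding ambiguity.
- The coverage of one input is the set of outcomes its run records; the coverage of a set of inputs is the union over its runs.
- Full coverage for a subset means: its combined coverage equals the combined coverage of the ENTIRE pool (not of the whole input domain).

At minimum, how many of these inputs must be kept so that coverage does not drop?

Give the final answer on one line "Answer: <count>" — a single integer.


#1 (c=14, q=6) -> B1->T, B2->T, B3->T, B4->T; covered: B1=T, B2=T, B3=T, B4=T
#2 (c=8, q=5) -> B1->F, B3->F; covered: B1=F, B3=F
#3 (c=13, q=6) -> B1->T, B2->F, B3->T, B4->T; covered: B1=T, B2=F, B3=T, B4=T
#4 (c=12, q=7) -> B1->T, B2->T, B3->T, B4->T; covered: B1=T, B2=T, B3=T, B4=T
#5 (c=11, q=4) -> B1->T, B2->T, B3->T, B4->T; covered: B1=T, B2=T, B3=T, B4=T
#6 (c=10, q=3) -> B1->F, B3->T, B4->T; covered: B1=F, B3=T, B4=T
#7 (c=3, q=4) -> B1->F, B3->T, B4->T; covered: B1=F, B3=T, B4=T
#8 (c=8, q=7) -> B1->F, B3->T, B4->T; covered: B1=F, B3=T, B4=T
#9 (c=5, q=5) -> B1->F, B3->F; covered: B1=F, B3=F
together the pool reaches 7 outcomes: B1=T, B1=F, B2=T, B2=F, B3=T, B3=F, B4=T
no size-1 subset reaches all 7 outcomes (best union: 4/7)
no size-2 subset reaches all 7 outcomes (best union: 6/7)
size 3: inputs {1, 2, 3} cover all 7 outcomes, and no lexicographically smaller subset of this size does
Answer: 3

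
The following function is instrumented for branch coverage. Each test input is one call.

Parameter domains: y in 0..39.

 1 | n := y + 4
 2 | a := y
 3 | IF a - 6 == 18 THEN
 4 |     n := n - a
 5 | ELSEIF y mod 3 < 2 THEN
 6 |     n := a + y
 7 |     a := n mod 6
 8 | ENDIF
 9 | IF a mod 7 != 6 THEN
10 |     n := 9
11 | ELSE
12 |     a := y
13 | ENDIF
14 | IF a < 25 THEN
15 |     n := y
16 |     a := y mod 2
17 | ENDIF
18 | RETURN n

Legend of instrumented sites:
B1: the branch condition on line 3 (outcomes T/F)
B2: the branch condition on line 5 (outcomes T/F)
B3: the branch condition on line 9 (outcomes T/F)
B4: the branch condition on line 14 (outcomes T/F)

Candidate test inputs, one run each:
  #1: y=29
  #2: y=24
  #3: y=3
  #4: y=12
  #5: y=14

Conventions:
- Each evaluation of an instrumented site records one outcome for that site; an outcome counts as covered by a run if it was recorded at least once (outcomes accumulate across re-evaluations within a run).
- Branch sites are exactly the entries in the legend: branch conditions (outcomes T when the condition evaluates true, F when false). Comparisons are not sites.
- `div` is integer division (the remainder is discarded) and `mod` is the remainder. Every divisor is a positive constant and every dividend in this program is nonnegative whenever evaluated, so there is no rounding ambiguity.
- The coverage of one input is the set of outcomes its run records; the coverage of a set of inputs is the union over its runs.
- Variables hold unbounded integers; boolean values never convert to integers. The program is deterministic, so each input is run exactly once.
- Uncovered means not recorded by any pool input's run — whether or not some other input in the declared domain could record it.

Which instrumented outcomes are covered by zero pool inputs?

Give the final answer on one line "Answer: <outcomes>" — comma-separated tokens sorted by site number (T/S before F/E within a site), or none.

#1 (y=29) -> B1->F, B2->F, B3->T, B4->F; covered: B1=F, B2=F, B3=T, B4=F
#2 (y=24) -> B1->T, B3->T, B4->T; covered: B1=T, B3=T, B4=T
#3 (y=3) -> B1->F, B2->T, B3->T, B4->T; covered: B1=F, B2=T, B3=T, B4=T
#4 (y=12) -> B1->F, B2->T, B3->T, B4->T; covered: B1=F, B2=T, B3=T, B4=T
#5 (y=14) -> B1->F, B2->F, B3->T, B4->T; covered: B1=F, B2=F, B3=T, B4=T
union over the pool: B1=T, B1=F, B2=T, B2=F, B3=T, B4=T, B4=F
uncovered (1 of 8): B3=F

Answer: B3=F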